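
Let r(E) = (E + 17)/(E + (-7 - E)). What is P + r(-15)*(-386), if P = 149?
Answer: 1815/7 ≈ 259.29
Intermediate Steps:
r(E) = -17/7 - E/7 (r(E) = (17 + E)/(-7) = (17 + E)*(-⅐) = -17/7 - E/7)
P + r(-15)*(-386) = 149 + (-17/7 - ⅐*(-15))*(-386) = 149 + (-17/7 + 15/7)*(-386) = 149 - 2/7*(-386) = 149 + 772/7 = 1815/7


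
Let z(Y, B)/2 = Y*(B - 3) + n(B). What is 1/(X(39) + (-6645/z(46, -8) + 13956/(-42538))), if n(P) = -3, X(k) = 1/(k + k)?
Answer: 422210919/2622876530 ≈ 0.16097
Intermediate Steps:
X(k) = 1/(2*k)
z(Y, B) = -6 + 2*Y*(-3 + B) (z(Y, B) = 2*(Y*(B - 3) - 3) = 2*(Y*(-3 + B) - 3) = 2*(-3 + Y*(-3 + B)) = -6 + 2*Y*(-3 + B))
1/(X(39) + (-6645/z(46, -8) + 13956/(-42538))) = 1/((½)/39 + (-6645/(-6 - 6*46 + 2*(-8)*46) + 13956/(-42538))) = 1/((½)*(1/39) + (-6645/(-6 - 276 - 736) + 13956*(-1/42538))) = 1/(1/78 + (-6645/(-1018) - 6978/21269)) = 1/(1/78 + (-6645*(-1/1018) - 6978/21269)) = 1/(1/78 + (6645/1018 - 6978/21269)) = 1/(1/78 + 134228901/21651842) = 1/(2622876530/422210919) = 422210919/2622876530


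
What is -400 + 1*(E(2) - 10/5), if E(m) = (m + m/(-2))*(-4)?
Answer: -406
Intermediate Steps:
E(m) = -2*m (E(m) = (m + m*(-1/2))*(-4) = (m - m/2)*(-4) = (m/2)*(-4) = -2*m)
-400 + 1*(E(2) - 10/5) = -400 + 1*(-2*2 - 10/5) = -400 + 1*(-4 - 10*1/5) = -400 + 1*(-4 - 2) = -400 + 1*(-6) = -400 - 6 = -406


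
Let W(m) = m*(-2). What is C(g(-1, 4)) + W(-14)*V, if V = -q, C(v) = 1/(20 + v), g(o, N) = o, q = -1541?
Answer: 819813/19 ≈ 43148.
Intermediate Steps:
W(m) = -2*m
V = 1541 (V = -1*(-1541) = 1541)
C(g(-1, 4)) + W(-14)*V = 1/(20 - 1) - 2*(-14)*1541 = 1/19 + 28*1541 = 1/19 + 43148 = 819813/19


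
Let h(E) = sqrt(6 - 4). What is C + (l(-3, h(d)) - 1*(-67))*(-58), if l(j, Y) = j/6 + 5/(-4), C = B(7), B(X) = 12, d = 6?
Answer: -7545/2 ≈ -3772.5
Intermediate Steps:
h(E) = sqrt(2)
C = 12
l(j, Y) = -5/4 + j/6 (l(j, Y) = j*(1/6) + 5*(-1/4) = j/6 - 5/4 = -5/4 + j/6)
C + (l(-3, h(d)) - 1*(-67))*(-58) = 12 + ((-5/4 + (1/6)*(-3)) - 1*(-67))*(-58) = 12 + ((-5/4 - 1/2) + 67)*(-58) = 12 + (-7/4 + 67)*(-58) = 12 + (261/4)*(-58) = 12 - 7569/2 = -7545/2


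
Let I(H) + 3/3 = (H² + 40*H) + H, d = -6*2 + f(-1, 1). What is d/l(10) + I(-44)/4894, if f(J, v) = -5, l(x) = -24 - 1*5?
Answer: 86997/141926 ≈ 0.61297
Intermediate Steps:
l(x) = -29 (l(x) = -24 - 5 = -29)
d = -17 (d = -6*2 - 5 = -12 - 5 = -17)
I(H) = -1 + H² + 41*H (I(H) = -1 + ((H² + 40*H) + H) = -1 + (H² + 41*H) = -1 + H² + 41*H)
d/l(10) + I(-44)/4894 = -17/(-29) + (-1 + (-44)² + 41*(-44))/4894 = -17*(-1/29) + (-1 + 1936 - 1804)*(1/4894) = 17/29 + 131*(1/4894) = 17/29 + 131/4894 = 86997/141926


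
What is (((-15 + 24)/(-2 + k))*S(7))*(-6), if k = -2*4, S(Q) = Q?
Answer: 189/5 ≈ 37.800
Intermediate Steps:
k = -8
(((-15 + 24)/(-2 + k))*S(7))*(-6) = (((-15 + 24)/(-2 - 8))*7)*(-6) = ((9/(-10))*7)*(-6) = ((9*(-⅒))*7)*(-6) = -9/10*7*(-6) = -63/10*(-6) = 189/5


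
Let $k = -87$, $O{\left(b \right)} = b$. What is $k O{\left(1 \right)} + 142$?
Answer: $55$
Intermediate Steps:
$k O{\left(1 \right)} + 142 = \left(-87\right) 1 + 142 = -87 + 142 = 55$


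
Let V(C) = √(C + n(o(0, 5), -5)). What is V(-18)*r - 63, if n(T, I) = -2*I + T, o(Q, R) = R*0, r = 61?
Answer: -63 + 122*I*√2 ≈ -63.0 + 172.53*I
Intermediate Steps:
o(Q, R) = 0
n(T, I) = T - 2*I
V(C) = √(10 + C) (V(C) = √(C + (0 - 2*(-5))) = √(C + (0 + 10)) = √(C + 10) = √(10 + C))
V(-18)*r - 63 = √(10 - 18)*61 - 63 = √(-8)*61 - 63 = (2*I*√2)*61 - 63 = 122*I*√2 - 63 = -63 + 122*I*√2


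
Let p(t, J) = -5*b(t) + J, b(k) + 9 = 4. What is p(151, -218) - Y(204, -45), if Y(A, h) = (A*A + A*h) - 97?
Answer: -32532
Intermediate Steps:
Y(A, h) = -97 + A² + A*h (Y(A, h) = (A² + A*h) - 97 = -97 + A² + A*h)
b(k) = -5 (b(k) = -9 + 4 = -5)
p(t, J) = 25 + J (p(t, J) = -5*(-5) + J = 25 + J)
p(151, -218) - Y(204, -45) = (25 - 218) - (-97 + 204² + 204*(-45)) = -193 - (-97 + 41616 - 9180) = -193 - 1*32339 = -193 - 32339 = -32532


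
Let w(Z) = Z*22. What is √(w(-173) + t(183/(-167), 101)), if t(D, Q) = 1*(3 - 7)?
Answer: I*√3810 ≈ 61.725*I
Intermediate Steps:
w(Z) = 22*Z
t(D, Q) = -4 (t(D, Q) = 1*(-4) = -4)
√(w(-173) + t(183/(-167), 101)) = √(22*(-173) - 4) = √(-3806 - 4) = √(-3810) = I*√3810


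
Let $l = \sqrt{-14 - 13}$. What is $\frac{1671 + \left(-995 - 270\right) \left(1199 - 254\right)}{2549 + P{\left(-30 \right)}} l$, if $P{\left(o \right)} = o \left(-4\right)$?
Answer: $- \frac{3581262 i \sqrt{3}}{2669} \approx - 2324.1 i$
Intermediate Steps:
$P{\left(o \right)} = - 4 o$
$l = 3 i \sqrt{3}$ ($l = \sqrt{-14 - 13} = \sqrt{-27} = 3 i \sqrt{3} \approx 5.1962 i$)
$\frac{1671 + \left(-995 - 270\right) \left(1199 - 254\right)}{2549 + P{\left(-30 \right)}} l = \frac{1671 + \left(-995 - 270\right) \left(1199 - 254\right)}{2549 - -120} \cdot 3 i \sqrt{3} = \frac{1671 - 1195425}{2549 + 120} \cdot 3 i \sqrt{3} = \frac{1671 - 1195425}{2669} \cdot 3 i \sqrt{3} = \left(-1193754\right) \frac{1}{2669} \cdot 3 i \sqrt{3} = - \frac{1193754 \cdot 3 i \sqrt{3}}{2669} = - \frac{3581262 i \sqrt{3}}{2669}$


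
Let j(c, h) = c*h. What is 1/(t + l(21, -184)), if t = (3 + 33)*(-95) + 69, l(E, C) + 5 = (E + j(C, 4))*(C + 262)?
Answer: -1/59126 ≈ -1.6913e-5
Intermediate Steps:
l(E, C) = -5 + (262 + C)*(E + 4*C) (l(E, C) = -5 + (E + C*4)*(C + 262) = -5 + (E + 4*C)*(262 + C) = -5 + (262 + C)*(E + 4*C))
t = -3351 (t = 36*(-95) + 69 = -3420 + 69 = -3351)
1/(t + l(21, -184)) = 1/(-3351 + (-5 + 4*(-184)² + 262*21 + 1048*(-184) - 184*21)) = 1/(-3351 + (-5 + 4*33856 + 5502 - 192832 - 3864)) = 1/(-3351 + (-5 + 135424 + 5502 - 192832 - 3864)) = 1/(-3351 - 55775) = 1/(-59126) = -1/59126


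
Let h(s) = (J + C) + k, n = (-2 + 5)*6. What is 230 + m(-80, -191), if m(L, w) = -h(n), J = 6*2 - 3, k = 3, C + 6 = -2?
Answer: 226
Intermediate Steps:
C = -8 (C = -6 - 2 = -8)
n = 18 (n = 3*6 = 18)
J = 9 (J = 12 - 3 = 9)
h(s) = 4 (h(s) = (9 - 8) + 3 = 1 + 3 = 4)
m(L, w) = -4 (m(L, w) = -1*4 = -4)
230 + m(-80, -191) = 230 - 4 = 226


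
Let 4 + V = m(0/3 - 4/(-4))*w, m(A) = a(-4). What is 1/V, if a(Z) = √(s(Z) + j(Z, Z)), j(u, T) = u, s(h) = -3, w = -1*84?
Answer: I/(4*(-I + 21*√7)) ≈ -8.0959e-5 + 0.0044981*I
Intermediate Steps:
w = -84
a(Z) = √(-3 + Z)
m(A) = I*√7 (m(A) = √(-3 - 4) = √(-7) = I*√7)
V = -4 - 84*I*√7 (V = -4 + (I*√7)*(-84) = -4 - 84*I*√7 ≈ -4.0 - 222.24*I)
1/V = 1/(-4 - 84*I*√7)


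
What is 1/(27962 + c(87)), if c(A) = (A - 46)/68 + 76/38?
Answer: 68/1901593 ≈ 3.5759e-5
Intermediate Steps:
c(A) = 45/34 + A/68 (c(A) = (-46 + A)*(1/68) + 76*(1/38) = (-23/34 + A/68) + 2 = 45/34 + A/68)
1/(27962 + c(87)) = 1/(27962 + (45/34 + (1/68)*87)) = 1/(27962 + (45/34 + 87/68)) = 1/(27962 + 177/68) = 1/(1901593/68) = 68/1901593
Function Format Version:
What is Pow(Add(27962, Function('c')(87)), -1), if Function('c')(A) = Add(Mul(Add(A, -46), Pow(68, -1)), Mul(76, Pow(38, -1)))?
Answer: Rational(68, 1901593) ≈ 3.5759e-5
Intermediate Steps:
Function('c')(A) = Add(Rational(45, 34), Mul(Rational(1, 68), A)) (Function('c')(A) = Add(Mul(Add(-46, A), Rational(1, 68)), Mul(76, Rational(1, 38))) = Add(Add(Rational(-23, 34), Mul(Rational(1, 68), A)), 2) = Add(Rational(45, 34), Mul(Rational(1, 68), A)))
Pow(Add(27962, Function('c')(87)), -1) = Pow(Add(27962, Add(Rational(45, 34), Mul(Rational(1, 68), 87))), -1) = Pow(Add(27962, Add(Rational(45, 34), Rational(87, 68))), -1) = Pow(Add(27962, Rational(177, 68)), -1) = Pow(Rational(1901593, 68), -1) = Rational(68, 1901593)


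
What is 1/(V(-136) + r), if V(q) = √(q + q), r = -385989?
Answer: -385989/148987508393 - 4*I*√17/148987508393 ≈ -2.5907e-6 - 1.107e-10*I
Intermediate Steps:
V(q) = √2*√q (V(q) = √(2*q) = √2*√q)
1/(V(-136) + r) = 1/(√2*√(-136) - 385989) = 1/(√2*(2*I*√34) - 385989) = 1/(4*I*√17 - 385989) = 1/(-385989 + 4*I*√17)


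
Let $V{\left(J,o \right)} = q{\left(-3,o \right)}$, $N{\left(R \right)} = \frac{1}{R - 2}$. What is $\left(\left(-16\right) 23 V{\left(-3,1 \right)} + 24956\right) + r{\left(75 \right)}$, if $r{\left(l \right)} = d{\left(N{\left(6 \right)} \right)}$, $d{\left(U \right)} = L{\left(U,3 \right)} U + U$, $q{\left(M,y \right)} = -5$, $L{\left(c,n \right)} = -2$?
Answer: $\frac{107183}{4} \approx 26796.0$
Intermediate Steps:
$N{\left(R \right)} = \frac{1}{-2 + R}$
$V{\left(J,o \right)} = -5$
$d{\left(U \right)} = - U$ ($d{\left(U \right)} = - 2 U + U = - U$)
$r{\left(l \right)} = - \frac{1}{4}$ ($r{\left(l \right)} = - \frac{1}{-2 + 6} = - \frac{1}{4}$)
$\left(\left(-16\right) 23 V{\left(-3,1 \right)} + 24956\right) + r{\left(75 \right)} = \left(\left(-16\right) 23 \left(-5\right) + 24956\right) - \frac{1}{4} = \left(\left(-368\right) \left(-5\right) + 24956\right) - \frac{1}{4} = \left(1840 + 24956\right) - \frac{1}{4} = 26796 - \frac{1}{4} = \frac{107183}{4}$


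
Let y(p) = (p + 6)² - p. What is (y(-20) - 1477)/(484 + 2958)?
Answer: -1261/3442 ≈ -0.36636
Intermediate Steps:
y(p) = (6 + p)² - p
(y(-20) - 1477)/(484 + 2958) = (((6 - 20)² - 1*(-20)) - 1477)/(484 + 2958) = (((-14)² + 20) - 1477)/3442 = ((196 + 20) - 1477)*(1/3442) = (216 - 1477)*(1/3442) = -1261*1/3442 = -1261/3442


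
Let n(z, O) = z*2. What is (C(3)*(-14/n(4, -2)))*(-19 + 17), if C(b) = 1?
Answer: 7/2 ≈ 3.5000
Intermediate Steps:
n(z, O) = 2*z
(C(3)*(-14/n(4, -2)))*(-19 + 17) = (1*(-14/(2*4)))*(-19 + 17) = (1*(-14/8))*(-2) = (1*(-14*⅛))*(-2) = (1*(-7/4))*(-2) = -7/4*(-2) = 7/2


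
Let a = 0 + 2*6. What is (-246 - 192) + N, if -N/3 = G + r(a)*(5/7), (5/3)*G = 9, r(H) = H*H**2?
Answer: -145497/35 ≈ -4157.1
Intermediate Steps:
a = 12 (a = 0 + 12 = 12)
r(H) = H**3
G = 27/5 (G = (3/5)*9 = 27/5 ≈ 5.4000)
N = -130167/35 (N = -3*(27/5 + 12**3*(5/7)) = -3*(27/5 + 1728*(5*(1/7))) = -3*(27/5 + 1728*(5/7)) = -3*(27/5 + 8640/7) = -3*43389/35 = -130167/35 ≈ -3719.1)
(-246 - 192) + N = (-246 - 192) - 130167/35 = -438 - 130167/35 = -145497/35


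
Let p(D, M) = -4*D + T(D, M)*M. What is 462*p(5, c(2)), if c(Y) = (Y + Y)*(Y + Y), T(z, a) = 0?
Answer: -9240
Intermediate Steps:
c(Y) = 4*Y² (c(Y) = (2*Y)*(2*Y) = 4*Y²)
p(D, M) = -4*D (p(D, M) = -4*D + 0*M = -4*D + 0 = -4*D)
462*p(5, c(2)) = 462*(-4*5) = 462*(-20) = -9240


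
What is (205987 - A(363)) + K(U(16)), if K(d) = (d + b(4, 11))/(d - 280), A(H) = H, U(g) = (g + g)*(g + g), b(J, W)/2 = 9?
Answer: 76492649/372 ≈ 2.0563e+5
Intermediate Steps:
b(J, W) = 18 (b(J, W) = 2*9 = 18)
U(g) = 4*g**2 (U(g) = (2*g)*(2*g) = 4*g**2)
K(d) = (18 + d)/(-280 + d) (K(d) = (d + 18)/(d - 280) = (18 + d)/(-280 + d))
(205987 - A(363)) + K(U(16)) = (205987 - 1*363) + (18 + 4*16**2)/(-280 + 4*16**2) = (205987 - 363) + (18 + 4*256)/(-280 + 4*256) = 205624 + (18 + 1024)/(-280 + 1024) = 205624 + 1042/744 = 205624 + (1/744)*1042 = 205624 + 521/372 = 76492649/372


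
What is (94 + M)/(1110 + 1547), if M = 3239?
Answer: 3333/2657 ≈ 1.2544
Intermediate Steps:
(94 + M)/(1110 + 1547) = (94 + 3239)/(1110 + 1547) = 3333/2657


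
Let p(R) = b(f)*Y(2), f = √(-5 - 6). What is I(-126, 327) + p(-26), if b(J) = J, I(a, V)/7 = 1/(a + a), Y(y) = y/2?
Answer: -1/36 + I*√11 ≈ -0.027778 + 3.3166*I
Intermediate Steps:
Y(y) = y/2 (Y(y) = y*(½) = y/2)
I(a, V) = 7/(2*a) (I(a, V) = 7/(a + a) = 7/((2*a)) = 7*(1/(2*a)) = 7/(2*a))
f = I*√11 (f = √(-11) = I*√11 ≈ 3.3166*I)
p(R) = I*√11 (p(R) = (I*√11)*((½)*2) = (I*√11)*1 = I*√11)
I(-126, 327) + p(-26) = (7/2)/(-126) + I*√11 = (7/2)*(-1/126) + I*√11 = -1/36 + I*√11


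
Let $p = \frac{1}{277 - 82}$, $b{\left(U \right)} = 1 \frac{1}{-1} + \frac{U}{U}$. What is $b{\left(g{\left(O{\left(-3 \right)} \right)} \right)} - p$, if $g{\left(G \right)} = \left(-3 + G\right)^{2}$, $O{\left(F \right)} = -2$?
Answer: $- \frac{1}{195} \approx -0.0051282$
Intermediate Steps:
$b{\left(U \right)} = 0$ ($b{\left(U \right)} = 1 \left(-1\right) + 1 = -1 + 1 = 0$)
$p = \frac{1}{195} \approx 0.0051282$
$b{\left(g{\left(O{\left(-3 \right)} \right)} \right)} - p = 0 - \frac{1}{195} = - \frac{1}{195}$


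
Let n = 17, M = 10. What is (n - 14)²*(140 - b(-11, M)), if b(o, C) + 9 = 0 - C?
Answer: 1431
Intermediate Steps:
b(o, C) = -9 - C (b(o, C) = -9 + (0 - C) = -9 - C)
(n - 14)²*(140 - b(-11, M)) = (17 - 14)²*(140 - (-9 - 1*10)) = 3²*(140 - (-9 - 10)) = 9*(140 - 1*(-19)) = 9*(140 + 19) = 9*159 = 1431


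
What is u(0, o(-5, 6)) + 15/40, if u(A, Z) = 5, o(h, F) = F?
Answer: 43/8 ≈ 5.3750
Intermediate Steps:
u(0, o(-5, 6)) + 15/40 = 5 + 15/40 = 5 + 15*(1/40) = 5 + 3/8 = 43/8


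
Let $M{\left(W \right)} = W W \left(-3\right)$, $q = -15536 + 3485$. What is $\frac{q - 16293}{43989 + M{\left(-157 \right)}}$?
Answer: $\frac{4724}{4993} \approx 0.94613$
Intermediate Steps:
$q = -12051$
$M{\left(W \right)} = - 3 W^{2}$ ($M{\left(W \right)} = W^{2} \left(-3\right) = - 3 W^{2}$)
$\frac{q - 16293}{43989 + M{\left(-157 \right)}} = \frac{-12051 - 16293}{43989 - 3 \left(-157\right)^{2}} = - \frac{28344}{43989 - 73947} = - \frac{28344}{-29958} = \left(-28344\right) \left(- \frac{1}{29958}\right) = \frac{4724}{4993}$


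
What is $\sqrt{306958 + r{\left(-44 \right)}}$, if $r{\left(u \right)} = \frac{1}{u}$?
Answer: $\frac{\sqrt{148567661}}{22} \approx 554.04$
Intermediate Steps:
$\sqrt{306958 + r{\left(-44 \right)}} = \sqrt{306958 + \frac{1}{-44}} = \sqrt{306958 - \frac{1}{44}} = \sqrt{\frac{13506151}{44}} = \frac{\sqrt{148567661}}{22}$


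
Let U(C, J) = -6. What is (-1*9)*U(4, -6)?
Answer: 54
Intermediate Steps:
(-1*9)*U(4, -6) = -1*9*(-6) = -9*(-6) = 54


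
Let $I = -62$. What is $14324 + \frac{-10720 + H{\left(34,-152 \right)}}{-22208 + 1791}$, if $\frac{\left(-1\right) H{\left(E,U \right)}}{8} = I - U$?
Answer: $\frac{292464548}{20417} \approx 14325.0$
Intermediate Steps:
$H{\left(E,U \right)} = 496 + 8 U$ ($H{\left(E,U \right)} = - 8 \left(-62 - U\right) = 496 + 8 U$)
$14324 + \frac{-10720 + H{\left(34,-152 \right)}}{-22208 + 1791} = 14324 + \frac{-10720 + \left(496 + 8 \left(-152\right)\right)}{-22208 + 1791} = 14324 + \frac{-10720 + \left(496 - 1216\right)}{-20417} = 14324 + \left(-10720 - 720\right) \left(- \frac{1}{20417}\right) = 14324 - - \frac{11440}{20417} = 14324 + \frac{11440}{20417} = \frac{292464548}{20417}$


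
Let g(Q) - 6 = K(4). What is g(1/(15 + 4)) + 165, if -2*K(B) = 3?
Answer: 339/2 ≈ 169.50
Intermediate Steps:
K(B) = -3/2 (K(B) = -1/2*3 = -3/2)
g(Q) = 9/2 (g(Q) = 6 - 3/2 = 9/2)
g(1/(15 + 4)) + 165 = 9/2 + 165 = 339/2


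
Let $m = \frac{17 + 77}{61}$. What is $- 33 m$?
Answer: $- \frac{3102}{61} \approx -50.852$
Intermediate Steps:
$m = \frac{94}{61}$ ($m = 94 \cdot \frac{1}{61} = \frac{94}{61} \approx 1.541$)
$- 33 m = \left(-33\right) \frac{94}{61} = - \frac{3102}{61}$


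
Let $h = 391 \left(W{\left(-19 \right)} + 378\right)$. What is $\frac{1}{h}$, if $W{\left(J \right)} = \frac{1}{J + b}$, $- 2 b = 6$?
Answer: $\frac{22}{3251165} \approx 6.7668 \cdot 10^{-6}$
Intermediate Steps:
$b = -3$ ($b = \left(- \frac{1}{2}\right) 6 = -3$)
$W{\left(J \right)} = \frac{1}{-3 + J}$ ($W{\left(J \right)} = \frac{1}{J - 3} = \frac{1}{-3 + J}$)
$h = \frac{3251165}{22}$ ($h = 391 \left(\frac{1}{-3 - 19} + 378\right) = 391 \left(\frac{1}{-22} + 378\right) = 391 \left(- \frac{1}{22} + 378\right) = 391 \cdot \frac{8315}{22} = \frac{3251165}{22} \approx 1.4778 \cdot 10^{5}$)
$\frac{1}{h} = \frac{1}{\frac{3251165}{22}} = \frac{22}{3251165}$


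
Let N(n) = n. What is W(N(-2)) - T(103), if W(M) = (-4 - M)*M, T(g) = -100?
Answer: 104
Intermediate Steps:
W(M) = M*(-4 - M)
W(N(-2)) - T(103) = -1*(-2)*(4 - 2) - 1*(-100) = -1*(-2)*2 + 100 = 4 + 100 = 104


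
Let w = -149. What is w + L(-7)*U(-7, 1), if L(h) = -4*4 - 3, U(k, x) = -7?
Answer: -16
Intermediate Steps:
L(h) = -19 (L(h) = -16 - 3 = -19)
w + L(-7)*U(-7, 1) = -149 - 19*(-7) = -149 + 133 = -16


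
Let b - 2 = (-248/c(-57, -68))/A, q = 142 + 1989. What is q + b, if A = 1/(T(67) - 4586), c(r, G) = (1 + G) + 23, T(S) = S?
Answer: -256715/11 ≈ -23338.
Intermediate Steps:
c(r, G) = 24 + G
q = 2131
A = -1/4519 (A = 1/(67 - 4586) = 1/(-4519) = -1/4519 ≈ -0.00022129)
b = -280156/11 (b = 2 + (-248/(24 - 68))/(-1/4519) = 2 - 248/(-44)*(-4519) = 2 - 248*(-1/44)*(-4519) = 2 + (62/11)*(-4519) = 2 - 280178/11 = -280156/11 ≈ -25469.)
q + b = 2131 - 280156/11 = -256715/11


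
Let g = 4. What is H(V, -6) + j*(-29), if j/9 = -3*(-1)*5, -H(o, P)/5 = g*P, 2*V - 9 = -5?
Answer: -3795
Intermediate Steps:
V = 2 (V = 9/2 + (½)*(-5) = 9/2 - 5/2 = 2)
H(o, P) = -20*P
j = 135 (j = 9*(-3*(-1)*5) = 9*(3*5) = 9*15 = 135)
H(V, -6) + j*(-29) = -20*(-6) + 135*(-29) = 120 - 3915 = -3795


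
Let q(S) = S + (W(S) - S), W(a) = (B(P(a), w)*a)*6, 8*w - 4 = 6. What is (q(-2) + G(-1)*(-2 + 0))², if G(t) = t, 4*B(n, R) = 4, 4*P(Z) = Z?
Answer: 100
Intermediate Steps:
P(Z) = Z/4
w = 5/4 (w = ½ + (⅛)*6 = ½ + ¾ = 5/4 ≈ 1.2500)
B(n, R) = 1 (B(n, R) = (¼)*4 = 1)
W(a) = 6*a (W(a) = (1*a)*6 = a*6 = 6*a)
q(S) = 6*S (q(S) = S + (6*S - S) = S + 5*S = 6*S)
(q(-2) + G(-1)*(-2 + 0))² = (6*(-2) - (-2 + 0))² = (-12 - 1*(-2))² = (-12 + 2)² = (-10)² = 100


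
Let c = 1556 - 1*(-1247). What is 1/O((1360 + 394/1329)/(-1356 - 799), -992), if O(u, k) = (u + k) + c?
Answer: 2863995/5184887111 ≈ 0.00055237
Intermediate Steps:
c = 2803 (c = 1556 + 1247 = 2803)
O(u, k) = 2803 + k + u (O(u, k) = (u + k) + 2803 = (k + u) + 2803 = 2803 + k + u)
1/O((1360 + 394/1329)/(-1356 - 799), -992) = 1/(2803 - 992 + (1360 + 394/1329)/(-1356 - 799)) = 1/(2803 - 992 + (1360 + 394*(1/1329))/(-2155)) = 1/(2803 - 992 + (1360 + 394/1329)*(-1/2155)) = 1/(2803 - 992 + (1807834/1329)*(-1/2155)) = 1/(2803 - 992 - 1807834/2863995) = 1/(5184887111/2863995) = 2863995/5184887111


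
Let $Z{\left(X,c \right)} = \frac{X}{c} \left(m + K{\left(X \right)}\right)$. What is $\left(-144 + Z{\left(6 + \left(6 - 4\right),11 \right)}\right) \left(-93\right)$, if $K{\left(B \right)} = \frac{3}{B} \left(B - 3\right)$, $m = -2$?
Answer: $\frac{147405}{11} \approx 13400.0$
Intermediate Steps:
$K{\left(B \right)} = \frac{3 \left(-3 + B\right)}{B}$ ($K{\left(B \right)} = \frac{3}{B} \left(-3 + B\right) = \frac{3 \left(-3 + B\right)}{B}$)
$Z{\left(X,c \right)} = \frac{X \left(1 - \frac{9}{X}\right)}{c}$ ($Z{\left(X,c \right)} = \frac{X}{c} \left(-2 + \left(3 - \frac{9}{X}\right)\right) = \frac{X}{c} \left(1 - \frac{9}{X}\right) = \frac{X \left(1 - \frac{9}{X}\right)}{c}$)
$\left(-144 + Z{\left(6 + \left(6 - 4\right),11 \right)}\right) \left(-93\right) = \left(-144 + \frac{-9 + \left(6 + \left(6 - 4\right)\right)}{11}\right) \left(-93\right) = \left(-144 + \frac{-9 + \left(6 + 2\right)}{11}\right) \left(-93\right) = \left(-144 + \frac{-9 + 8}{11}\right) \left(-93\right) = \left(-144 + \frac{1}{11} \left(-1\right)\right) \left(-93\right) = \left(-144 - \frac{1}{11}\right) \left(-93\right) = \left(- \frac{1585}{11}\right) \left(-93\right) = \frac{147405}{11}$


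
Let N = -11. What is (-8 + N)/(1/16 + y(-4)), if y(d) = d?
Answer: 304/63 ≈ 4.8254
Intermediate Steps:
(-8 + N)/(1/16 + y(-4)) = (-8 - 11)/(1/16 - 4) = -19/(1/16 - 4) = -19/(-63/16) = -19*(-16/63) = 304/63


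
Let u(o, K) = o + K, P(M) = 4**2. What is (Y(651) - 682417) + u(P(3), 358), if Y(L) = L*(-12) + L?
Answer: -689204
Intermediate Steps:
P(M) = 16
u(o, K) = K + o
Y(L) = -11*L (Y(L) = -12*L + L = -11*L)
(Y(651) - 682417) + u(P(3), 358) = (-11*651 - 682417) + (358 + 16) = (-7161 - 682417) + 374 = -689578 + 374 = -689204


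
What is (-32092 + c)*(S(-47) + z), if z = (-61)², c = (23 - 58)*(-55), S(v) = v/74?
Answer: -8305186269/74 ≈ -1.1223e+8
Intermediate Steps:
S(v) = v/74 (S(v) = v*(1/74) = v/74)
c = 1925 (c = -35*(-55) = 1925)
z = 3721
(-32092 + c)*(S(-47) + z) = (-32092 + 1925)*((1/74)*(-47) + 3721) = -30167*(-47/74 + 3721) = -30167*275307/74 = -8305186269/74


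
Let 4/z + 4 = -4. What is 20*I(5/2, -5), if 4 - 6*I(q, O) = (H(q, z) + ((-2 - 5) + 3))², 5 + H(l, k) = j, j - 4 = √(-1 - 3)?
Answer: -170/3 + 200*I/3 ≈ -56.667 + 66.667*I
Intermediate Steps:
z = -½ (z = 4/(-4 - 4) = 4/(-8) = 4*(-⅛) = -½ ≈ -0.50000)
j = 4 + 2*I (j = 4 + √(-1 - 3) = 4 + √(-4) = 4 + 2*I ≈ 4.0 + 2.0*I)
H(l, k) = -1 + 2*I (H(l, k) = -5 + (4 + 2*I) = -1 + 2*I)
I(q, O) = ⅔ - (-5 + 2*I)²/6 (I(q, O) = ⅔ - ((-1 + 2*I) + ((-2 - 5) + 3))²/6 = ⅔ - ((-1 + 2*I) + (-7 + 3))²/6 = ⅔ - ((-1 + 2*I) - 4)²/6 = ⅔ - (-5 + 2*I)²/6)
20*I(5/2, -5) = 20*(-17/6 + 10*I/3) = -170/3 + 200*I/3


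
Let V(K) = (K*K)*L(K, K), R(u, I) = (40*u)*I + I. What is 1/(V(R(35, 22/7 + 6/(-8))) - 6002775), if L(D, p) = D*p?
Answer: 614656/77633958538103718321 ≈ 7.9174e-15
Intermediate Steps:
R(u, I) = I + 40*I*u (R(u, I) = 40*I*u + I = I + 40*I*u)
V(K) = K⁴ (V(K) = (K*K)*(K*K) = K²*K² = K⁴)
1/(V(R(35, 22/7 + 6/(-8))) - 6002775) = 1/(((22/7 + 6/(-8))*(1 + 40*35))⁴ - 6002775) = 1/(((22*(⅐) + 6*(-⅛))*(1 + 1400))⁴ - 6002775) = 1/(((22/7 - ¾)*1401)⁴ - 6002775) = 1/(((67/28)*1401)⁴ - 6002775) = 1/((93867/28)⁴ - 6002775) = 1/(77633962227745388721/614656 - 6002775) = 1/(77633958538103718321/614656) = 614656/77633958538103718321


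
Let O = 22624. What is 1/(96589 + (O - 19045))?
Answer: 1/100168 ≈ 9.9832e-6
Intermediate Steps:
1/(96589 + (O - 19045)) = 1/(96589 + (22624 - 19045)) = 1/(96589 + 3579) = 1/100168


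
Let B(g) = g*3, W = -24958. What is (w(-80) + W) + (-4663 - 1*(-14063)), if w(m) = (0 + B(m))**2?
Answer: 42042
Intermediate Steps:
B(g) = 3*g
w(m) = 9*m**2 (w(m) = (0 + 3*m)**2 = (3*m)**2 = 9*m**2)
(w(-80) + W) + (-4663 - 1*(-14063)) = (9*(-80)**2 - 24958) + (-4663 - 1*(-14063)) = (9*6400 - 24958) + (-4663 + 14063) = (57600 - 24958) + 9400 = 32642 + 9400 = 42042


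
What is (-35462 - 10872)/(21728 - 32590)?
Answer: 23167/5431 ≈ 4.2657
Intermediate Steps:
(-35462 - 10872)/(21728 - 32590) = -46334/(-10862) = -46334*(-1/10862) = 23167/5431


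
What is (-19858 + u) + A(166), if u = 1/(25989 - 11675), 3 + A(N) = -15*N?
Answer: -319932213/14314 ≈ -22351.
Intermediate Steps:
A(N) = -3 - 15*N
u = 1/14314 ≈ 6.9862e-5
(-19858 + u) + A(166) = (-19858 + 1/14314) + (-3 - 15*166) = -284247411/14314 + (-3 - 2490) = -284247411/14314 - 2493 = -319932213/14314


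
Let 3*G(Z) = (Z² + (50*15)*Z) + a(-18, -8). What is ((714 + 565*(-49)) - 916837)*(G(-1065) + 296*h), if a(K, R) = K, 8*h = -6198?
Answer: 110904046656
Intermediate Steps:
h = -3099/4 (h = (⅛)*(-6198) = -3099/4 ≈ -774.75)
G(Z) = -6 + 250*Z + Z²/3 (G(Z) = ((Z² + (50*15)*Z) - 18)/3 = ((Z² + 750*Z) - 18)/3 = (-18 + Z² + 750*Z)/3 = -6 + 250*Z + Z²/3)
((714 + 565*(-49)) - 916837)*(G(-1065) + 296*h) = ((714 + 565*(-49)) - 916837)*((-6 + 250*(-1065) + (⅓)*(-1065)²) + 296*(-3099/4)) = ((714 - 27685) - 916837)*((-6 - 266250 + (⅓)*1134225) - 229326) = (-26971 - 916837)*((-6 - 266250 + 378075) - 229326) = -943808*(111819 - 229326) = -943808*(-117507) = 110904046656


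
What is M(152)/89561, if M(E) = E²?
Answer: 23104/89561 ≈ 0.25797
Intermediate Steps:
M(152)/89561 = 152²/89561 = 23104*(1/89561) = 23104/89561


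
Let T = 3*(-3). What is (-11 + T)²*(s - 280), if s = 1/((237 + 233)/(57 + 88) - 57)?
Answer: -174619600/1559 ≈ -1.1201e+5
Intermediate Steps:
T = -9
s = -29/1559 (s = 1/(470/145 - 57) = 1/(470*(1/145) - 57) = 1/(94/29 - 57) = 1/(-1559/29) = -29/1559 ≈ -0.018602)
(-11 + T)²*(s - 280) = (-11 - 9)²*(-29/1559 - 280) = (-20)²*(-436549/1559) = 400*(-436549/1559) = -174619600/1559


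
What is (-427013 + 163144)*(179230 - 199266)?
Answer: 5286879284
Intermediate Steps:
(-427013 + 163144)*(179230 - 199266) = -263869*(-20036) = 5286879284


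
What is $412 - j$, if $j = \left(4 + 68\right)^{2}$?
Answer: $-4772$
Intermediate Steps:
$j = 5184$ ($j = 72^{2} = 5184$)
$412 - j = 412 - 5184 = -4772$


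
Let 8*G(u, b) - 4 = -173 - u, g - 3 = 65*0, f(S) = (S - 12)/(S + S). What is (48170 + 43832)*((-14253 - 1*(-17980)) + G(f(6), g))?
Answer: 2727629295/8 ≈ 3.4095e+8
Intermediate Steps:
f(S) = (-12 + S)/(2*S) (f(S) = (-12 + S)/((2*S)) = (-12 + S)*(1/(2*S)) = (-12 + S)/(2*S))
g = 3 (g = 3 + 65*0 = 3 + 0 = 3)
G(u, b) = -169/8 - u/8 (G(u, b) = ½ + (-173 - u)/8 = ½ + (-173/8 - u/8) = -169/8 - u/8)
(48170 + 43832)*((-14253 - 1*(-17980)) + G(f(6), g)) = (48170 + 43832)*((-14253 - 1*(-17980)) + (-169/8 - (-12 + 6)/(16*6))) = 92002*((-14253 + 17980) + (-169/8 - (-6)/(16*6))) = 92002*(3727 + (-169/8 - ⅛*(-½))) = 92002*(3727 + (-169/8 + 1/16)) = 92002*(3727 - 337/16) = 92002*(59295/16) = 2727629295/8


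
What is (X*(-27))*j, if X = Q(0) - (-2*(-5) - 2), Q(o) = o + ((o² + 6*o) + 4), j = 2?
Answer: 216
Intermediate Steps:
Q(o) = 4 + o² + 7*o (Q(o) = o + (4 + o² + 6*o) = 4 + o² + 7*o)
X = -4 (X = (4 + 0² + 7*0) - (-2*(-5) - 2) = (4 + 0 + 0) - (10 - 2) = 4 - 1*8 = 4 - 8 = -4)
(X*(-27))*j = -4*(-27)*2 = 108*2 = 216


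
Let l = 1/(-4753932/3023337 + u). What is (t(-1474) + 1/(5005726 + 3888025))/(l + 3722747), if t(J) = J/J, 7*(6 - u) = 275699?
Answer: 44121336427068087/164252554350427643140819 ≈ 2.6862e-7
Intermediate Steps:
u = -275657/7 (u = 6 - ⅐*275699 = 6 - 275699/7 = -275657/7 ≈ -39380.)
l = -7054453/277812428311 (l = 1/(-4753932/3023337 - 275657/7) = 1/(-4753932*1/3023337 - 275657/7) = 1/(-1584644/1007779 - 275657/7) = 1/(-277812428311/7054453) = -7054453/277812428311 ≈ -2.5393e-5)
t(J) = 1
(t(-1474) + 1/(5005726 + 3888025))/(l + 3722747) = (1 + 1/(5005726 + 3888025))/(-7054453/277812428311 + 3722747) = (1 + 1/8893751)/(1034225384050435864/277812428311) = (1 + 1/8893751)*(277812428311/1034225384050435864) = (8893752/8893751)*(277812428311/1034225384050435864) = 44121336427068087/164252554350427643140819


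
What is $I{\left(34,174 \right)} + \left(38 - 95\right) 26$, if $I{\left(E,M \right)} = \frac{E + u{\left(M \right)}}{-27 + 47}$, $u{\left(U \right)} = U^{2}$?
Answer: $\frac{67}{2} \approx 33.5$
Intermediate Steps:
$I{\left(E,M \right)} = \frac{E}{20} + \frac{M^{2}}{20}$ ($I{\left(E,M \right)} = \frac{E + M^{2}}{-27 + 47} = \frac{E + M^{2}}{20} = \left(E + M^{2}\right) \frac{1}{20} = \frac{E}{20} + \frac{M^{2}}{20}$)
$I{\left(34,174 \right)} + \left(38 - 95\right) 26 = \left(\frac{1}{20} \cdot 34 + \frac{174^{2}}{20}\right) + \left(38 - 95\right) 26 = \left(\frac{17}{10} + \frac{1}{20} \cdot 30276\right) - 1482 = \left(\frac{17}{10} + \frac{7569}{5}\right) - 1482 = \frac{3031}{2} - 1482 = \frac{67}{2}$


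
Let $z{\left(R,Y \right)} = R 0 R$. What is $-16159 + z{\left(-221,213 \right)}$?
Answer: $-16159$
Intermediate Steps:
$z{\left(R,Y \right)} = 0$ ($z{\left(R,Y \right)} = 0 R = 0$)
$-16159 + z{\left(-221,213 \right)} = -16159 + 0 = -16159$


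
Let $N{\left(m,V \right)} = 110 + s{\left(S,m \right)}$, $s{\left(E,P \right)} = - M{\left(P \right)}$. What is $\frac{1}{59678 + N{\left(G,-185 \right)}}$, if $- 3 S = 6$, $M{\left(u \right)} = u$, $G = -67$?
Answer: $\frac{1}{59855} \approx 1.6707 \cdot 10^{-5}$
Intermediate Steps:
$S = -2$ ($S = \left(- \frac{1}{3}\right) 6 = -2$)
$s{\left(E,P \right)} = - P$
$N{\left(m,V \right)} = 110 - m$
$\frac{1}{59678 + N{\left(G,-185 \right)}} = \frac{1}{59678 + \left(110 - -67\right)} = \frac{1}{59678 + \left(110 + 67\right)} = \frac{1}{59678 + 177} = \frac{1}{59855}$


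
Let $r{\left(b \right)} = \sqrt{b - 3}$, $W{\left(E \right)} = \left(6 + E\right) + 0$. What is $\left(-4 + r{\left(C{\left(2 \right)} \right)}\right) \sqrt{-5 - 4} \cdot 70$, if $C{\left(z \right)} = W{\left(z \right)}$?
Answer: $210 i \left(-4 + \sqrt{5}\right) \approx - 370.43 i$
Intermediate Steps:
$W{\left(E \right)} = 6 + E$
$C{\left(z \right)} = 6 + z$
$r{\left(b \right)} = \sqrt{-3 + b}$
$\left(-4 + r{\left(C{\left(2 \right)} \right)}\right) \sqrt{-5 - 4} \cdot 70 = \left(-4 + \sqrt{-3 + \left(6 + 2\right)}\right) \sqrt{-5 - 4} \cdot 70 = \left(-4 + \sqrt{-3 + 8}\right) \sqrt{-9} \cdot 70 = \left(-4 + \sqrt{5}\right) 3 i 70 = 3 i \left(-4 + \sqrt{5}\right) 70 = 210 i \left(-4 + \sqrt{5}\right)$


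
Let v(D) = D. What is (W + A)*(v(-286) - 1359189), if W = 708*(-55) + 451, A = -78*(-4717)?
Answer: -447861365575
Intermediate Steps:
A = 367926
W = -38489 (W = -38940 + 451 = -38489)
(W + A)*(v(-286) - 1359189) = (-38489 + 367926)*(-286 - 1359189) = 329437*(-1359475) = -447861365575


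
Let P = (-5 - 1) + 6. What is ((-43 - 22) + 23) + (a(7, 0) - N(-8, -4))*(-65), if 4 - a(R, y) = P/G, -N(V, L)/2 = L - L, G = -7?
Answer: -302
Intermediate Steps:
N(V, L) = 0 (N(V, L) = -2*(L - L) = -2*0 = 0)
P = 0 (P = -6 + 6 = 0)
a(R, y) = 4 (a(R, y) = 4 - 0/(-7) = 4 - 0*(-1)/7 = 4 - 1*0 = 4 + 0 = 4)
((-43 - 22) + 23) + (a(7, 0) - N(-8, -4))*(-65) = ((-43 - 22) + 23) + (4 - 1*0)*(-65) = (-65 + 23) + (4 + 0)*(-65) = -42 + 4*(-65) = -42 - 260 = -302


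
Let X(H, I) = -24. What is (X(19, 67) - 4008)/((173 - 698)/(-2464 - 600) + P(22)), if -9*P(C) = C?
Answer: 111186432/62683 ≈ 1773.8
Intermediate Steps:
P(C) = -C/9
(X(19, 67) - 4008)/((173 - 698)/(-2464 - 600) + P(22)) = (-24 - 4008)/((173 - 698)/(-2464 - 600) - ⅑*22) = -4032/(-525/(-3064) - 22/9) = -4032/(-525*(-1/3064) - 22/9) = -4032/(525/3064 - 22/9) = -4032/(-62683/27576) = -4032*(-27576/62683) = 111186432/62683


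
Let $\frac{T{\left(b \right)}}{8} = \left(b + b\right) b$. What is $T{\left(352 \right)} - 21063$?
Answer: $1961401$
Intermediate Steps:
$T{\left(b \right)} = 16 b^{2}$ ($T{\left(b \right)} = 8 \left(b + b\right) b = 8 \cdot 2 b b = 8 \cdot 2 b^{2} = 16 b^{2}$)
$T{\left(352 \right)} - 21063 = 16 \cdot 352^{2} - 21063 = 16 \cdot 123904 - 21063 = 1982464 - 21063 = 1961401$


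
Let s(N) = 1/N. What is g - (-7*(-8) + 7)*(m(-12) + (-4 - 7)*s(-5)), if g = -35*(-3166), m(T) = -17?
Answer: 558712/5 ≈ 1.1174e+5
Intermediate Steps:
g = 110810
g - (-7*(-8) + 7)*(m(-12) + (-4 - 7)*s(-5)) = 110810 - (-7*(-8) + 7)*(-17 + (-4 - 7)/(-5)) = 110810 - (56 + 7)*(-17 - 11*(-1/5)) = 110810 - 63*(-17 + 11/5) = 110810 - 63*(-74)/5 = 110810 - 1*(-4662/5) = 110810 + 4662/5 = 558712/5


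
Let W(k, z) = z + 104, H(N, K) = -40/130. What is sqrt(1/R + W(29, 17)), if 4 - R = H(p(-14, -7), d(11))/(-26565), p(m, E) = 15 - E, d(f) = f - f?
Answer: sqrt(225946493509)/43168 ≈ 11.011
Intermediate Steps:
d(f) = 0
H(N, K) = -4/13 (H(N, K) = -40*1/130 = -4/13)
W(k, z) = 104 + z
R = 1381376/345345 (R = 4 - (-4)/(13*(-26565)) = 4 - (-4)*(-1)/(13*26565) = 4 - 1*4/345345 = 4 - 4/345345 = 1381376/345345 ≈ 4.0000)
sqrt(1/R + W(29, 17)) = sqrt(1/(1381376/345345) + (104 + 17)) = sqrt(345345/1381376 + 121) = sqrt(167491841/1381376) = sqrt(225946493509)/43168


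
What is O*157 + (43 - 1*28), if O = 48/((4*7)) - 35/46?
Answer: 53029/322 ≈ 164.69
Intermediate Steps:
O = 307/322 (O = 48/28 - 35*1/46 = 48*(1/28) - 35/46 = 12/7 - 35/46 = 307/322 ≈ 0.95342)
O*157 + (43 - 1*28) = (307/322)*157 + (43 - 1*28) = 48199/322 + (43 - 28) = 48199/322 + 15 = 53029/322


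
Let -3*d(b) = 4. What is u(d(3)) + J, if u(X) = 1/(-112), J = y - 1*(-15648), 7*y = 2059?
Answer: 1785519/112 ≈ 15942.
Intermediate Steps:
y = 2059/7 (y = (⅐)*2059 = 2059/7 ≈ 294.14)
J = 111595/7 (J = 2059/7 - 1*(-15648) = 2059/7 + 15648 = 111595/7 ≈ 15942.)
d(b) = -4/3 (d(b) = -⅓*4 = -4/3)
u(X) = -1/112
u(d(3)) + J = -1/112 + 111595/7 = 1785519/112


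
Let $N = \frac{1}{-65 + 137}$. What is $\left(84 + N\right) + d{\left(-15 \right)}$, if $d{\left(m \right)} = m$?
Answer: $\frac{4969}{72} \approx 69.014$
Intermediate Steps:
$N = \frac{1}{72} \approx 0.013889$
$\left(84 + N\right) + d{\left(-15 \right)} = \left(84 + \frac{1}{72}\right) - 15 = \frac{6049}{72} - 15 = \frac{4969}{72}$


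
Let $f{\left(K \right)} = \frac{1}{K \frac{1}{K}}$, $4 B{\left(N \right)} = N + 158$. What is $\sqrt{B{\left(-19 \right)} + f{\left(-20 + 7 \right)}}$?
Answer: $\frac{\sqrt{143}}{2} \approx 5.9791$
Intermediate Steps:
$B{\left(N \right)} = \frac{79}{2} + \frac{N}{4}$ ($B{\left(N \right)} = \frac{N + 158}{4} = \frac{158 + N}{4} = \frac{79}{2} + \frac{N}{4}$)
$f{\left(K \right)} = 1$ ($f{\left(K \right)} = 1^{-1} = 1$)
$\sqrt{B{\left(-19 \right)} + f{\left(-20 + 7 \right)}} = \sqrt{\left(\frac{79}{2} + \frac{1}{4} \left(-19\right)\right) + 1} = \sqrt{\left(\frac{79}{2} - \frac{19}{4}\right) + 1} = \sqrt{\frac{139}{4} + 1} = \sqrt{\frac{143}{4}} = \frac{\sqrt{143}}{2}$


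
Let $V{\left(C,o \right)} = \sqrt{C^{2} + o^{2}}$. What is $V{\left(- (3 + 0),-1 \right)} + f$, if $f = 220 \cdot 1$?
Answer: $220 + \sqrt{10} \approx 223.16$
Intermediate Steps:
$f = 220$
$V{\left(- (3 + 0),-1 \right)} + f = \sqrt{\left(- (3 + 0)\right)^{2} + \left(-1\right)^{2}} + 220 = \sqrt{\left(\left(-1\right) 3\right)^{2} + 1} + 220 = \sqrt{\left(-3\right)^{2} + 1} + 220 = \sqrt{9 + 1} + 220 = \sqrt{10} + 220 = 220 + \sqrt{10}$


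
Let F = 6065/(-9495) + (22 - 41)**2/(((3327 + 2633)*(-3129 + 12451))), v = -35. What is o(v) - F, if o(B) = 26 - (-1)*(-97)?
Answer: -7423588063459/105506768880 ≈ -70.361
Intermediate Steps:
o(B) = -71 (o(B) = 26 - 1*97 = 26 - 97 = -71)
F = -67392527021/105506768880 (F = 6065*(-1/9495) + (-19)**2/((5960*9322)) = -1213/1899 + 361/55559120 = -67392527021/105506768880 ≈ -0.63875)
o(v) - F = -71 - 1*(-67392527021/105506768880) = -71 + 67392527021/105506768880 = -7423588063459/105506768880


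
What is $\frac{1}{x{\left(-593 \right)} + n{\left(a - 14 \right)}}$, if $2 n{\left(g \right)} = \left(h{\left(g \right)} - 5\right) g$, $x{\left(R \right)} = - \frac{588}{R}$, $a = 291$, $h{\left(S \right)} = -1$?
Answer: $- \frac{593}{492195} \approx -0.0012048$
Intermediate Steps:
$n{\left(g \right)} = - 3 g$ ($n{\left(g \right)} = \frac{\left(-1 - 5\right) g}{2} = \frac{\left(-6\right) g}{2} = - 3 g$)
$\frac{1}{x{\left(-593 \right)} + n{\left(a - 14 \right)}} = \frac{1}{- \frac{588}{-593} - 3 \left(291 - 14\right)} = \frac{1}{\left(-588\right) \left(- \frac{1}{593}\right) - 831} = \frac{1}{\frac{588}{593} - 831} = \frac{1}{- \frac{492195}{593}} = - \frac{593}{492195}$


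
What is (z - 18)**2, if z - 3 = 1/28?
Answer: 175561/784 ≈ 223.93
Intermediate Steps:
z = 85/28 (z = 3 + 1/28 = 85/28 ≈ 3.0357)
(z - 18)**2 = (85/28 - 18)**2 = (-419/28)**2 = 175561/784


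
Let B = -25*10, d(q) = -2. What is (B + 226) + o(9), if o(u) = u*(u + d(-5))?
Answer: 39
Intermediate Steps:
B = -250
o(u) = u*(-2 + u) (o(u) = u*(u - 2) = u*(-2 + u))
(B + 226) + o(9) = (-250 + 226) + 9*(-2 + 9) = -24 + 9*7 = -24 + 63 = 39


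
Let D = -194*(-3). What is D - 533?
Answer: 49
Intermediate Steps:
D = 582
D - 533 = 582 - 533 = 49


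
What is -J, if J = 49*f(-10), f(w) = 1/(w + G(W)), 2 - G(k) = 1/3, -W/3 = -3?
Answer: 147/25 ≈ 5.8800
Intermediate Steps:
W = 9 (W = -3*(-3) = 9)
G(k) = 5/3 (G(k) = 2 - 1/3 = 2 - 1*⅓ = 2 - ⅓ = 5/3)
f(w) = 1/(5/3 + w) (f(w) = 1/(w + 5/3) = 1/(5/3 + w))
J = -147/25 (J = 49*(3/(5 + 3*(-10))) = 49*(3/(5 - 30)) = 49*(3/(-25)) = 49*(3*(-1/25)) = 49*(-3/25) = -147/25 ≈ -5.8800)
-J = -1*(-147/25) = 147/25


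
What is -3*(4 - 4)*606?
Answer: 0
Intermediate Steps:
-3*(4 - 4)*606 = -3*0*606 = 0*606 = 0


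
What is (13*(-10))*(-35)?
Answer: 4550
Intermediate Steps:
(13*(-10))*(-35) = -130*(-35) = 4550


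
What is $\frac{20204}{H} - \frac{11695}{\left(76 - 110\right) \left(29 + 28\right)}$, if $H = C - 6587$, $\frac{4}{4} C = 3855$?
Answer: $- \frac{1801153}{1323654} \approx -1.3607$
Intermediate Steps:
$C = 3855$
$H = -2732$ ($H = 3855 - 6587 = -2732$)
$\frac{20204}{H} - \frac{11695}{\left(76 - 110\right) \left(29 + 28\right)} = \frac{20204}{-2732} - \frac{11695}{\left(76 - 110\right) \left(29 + 28\right)} = 20204 \left(- \frac{1}{2732}\right) - \frac{11695}{\left(-34\right) 57} = - \frac{5051}{683} - \frac{11695}{-1938} = - \frac{5051}{683} - - \frac{11695}{1938} = - \frac{5051}{683} + \frac{11695}{1938} = - \frac{1801153}{1323654}$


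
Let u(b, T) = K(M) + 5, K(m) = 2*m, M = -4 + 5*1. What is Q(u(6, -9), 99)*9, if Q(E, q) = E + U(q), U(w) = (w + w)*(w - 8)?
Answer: 162225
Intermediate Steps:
U(w) = 2*w*(-8 + w) (U(w) = (2*w)*(-8 + w) = 2*w*(-8 + w))
M = 1 (M = -4 + 5 = 1)
u(b, T) = 7 (u(b, T) = 2*1 + 5 = 2 + 5 = 7)
Q(E, q) = E + 2*q*(-8 + q)
Q(u(6, -9), 99)*9 = (7 + 2*99*(-8 + 99))*9 = (7 + 2*99*91)*9 = (7 + 18018)*9 = 18025*9 = 162225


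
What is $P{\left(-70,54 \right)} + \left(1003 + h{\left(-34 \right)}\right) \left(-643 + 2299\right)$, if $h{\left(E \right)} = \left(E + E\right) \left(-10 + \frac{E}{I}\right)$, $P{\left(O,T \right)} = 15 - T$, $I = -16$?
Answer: $2547717$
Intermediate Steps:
$h{\left(E \right)} = 2 E \left(-10 - \frac{E}{16}\right)$ ($h{\left(E \right)} = \left(E + E\right) \left(-10 + \frac{E}{-16}\right) = 2 E \left(-10 + E \left(- \frac{1}{16}\right)\right) = 2 E \left(-10 - \frac{E}{16}\right)$)
$P{\left(-70,54 \right)} + \left(1003 + h{\left(-34 \right)}\right) \left(-643 + 2299\right) = \left(15 - 54\right) + \left(1003 - - \frac{17 \left(160 - 34\right)}{4}\right) \left(-643 + 2299\right) = \left(15 - 54\right) + \left(1003 - \left(- \frac{17}{4}\right) 126\right) 1656 = -39 + \left(1003 + \frac{1071}{2}\right) 1656 = -39 + \frac{3077}{2} \cdot 1656 = -39 + 2547756 = 2547717$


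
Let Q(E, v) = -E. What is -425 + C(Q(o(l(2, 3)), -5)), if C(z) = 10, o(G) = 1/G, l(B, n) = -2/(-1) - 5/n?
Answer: -415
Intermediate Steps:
l(B, n) = 2 - 5/n (l(B, n) = -2*(-1) - 5/n = 2 - 5/n)
-425 + C(Q(o(l(2, 3)), -5)) = -425 + 10 = -415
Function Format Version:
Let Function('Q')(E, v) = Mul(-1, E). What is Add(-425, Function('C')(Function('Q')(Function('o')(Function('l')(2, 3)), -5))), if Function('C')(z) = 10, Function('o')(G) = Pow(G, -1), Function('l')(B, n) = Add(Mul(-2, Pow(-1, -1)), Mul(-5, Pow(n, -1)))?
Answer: -415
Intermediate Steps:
Function('l')(B, n) = Add(2, Mul(-5, Pow(n, -1))) (Function('l')(B, n) = Add(Mul(-2, -1), Mul(-5, Pow(n, -1))) = Add(2, Mul(-5, Pow(n, -1))))
Add(-425, Function('C')(Function('Q')(Function('o')(Function('l')(2, 3)), -5))) = Add(-425, 10) = -415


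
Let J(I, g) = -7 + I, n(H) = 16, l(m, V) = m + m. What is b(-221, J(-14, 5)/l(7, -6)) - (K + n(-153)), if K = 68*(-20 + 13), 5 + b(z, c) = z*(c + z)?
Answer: 99255/2 ≈ 49628.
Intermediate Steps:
l(m, V) = 2*m
b(z, c) = -5 + z*(c + z)
K = -476 (K = 68*(-7) = -476)
b(-221, J(-14, 5)/l(7, -6)) - (K + n(-153)) = (-5 + (-221)² + ((-7 - 14)/((2*7)))*(-221)) - (-476 + 16) = (-5 + 48841 - 21/14*(-221)) - 1*(-460) = (-5 + 48841 - 21*1/14*(-221)) + 460 = (-5 + 48841 - 3/2*(-221)) + 460 = (-5 + 48841 + 663/2) + 460 = 98335/2 + 460 = 99255/2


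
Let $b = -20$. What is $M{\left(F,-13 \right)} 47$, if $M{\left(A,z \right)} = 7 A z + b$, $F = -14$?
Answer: $58938$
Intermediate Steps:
$M{\left(A,z \right)} = -20 + 7 A z$ ($M{\left(A,z \right)} = 7 A z - 20 = -20 + 7 A z$)
$M{\left(F,-13 \right)} 47 = \left(-20 + 7 \left(-14\right) \left(-13\right)\right) 47 = \left(-20 + 1274\right) 47 = 1254 \cdot 47 = 58938$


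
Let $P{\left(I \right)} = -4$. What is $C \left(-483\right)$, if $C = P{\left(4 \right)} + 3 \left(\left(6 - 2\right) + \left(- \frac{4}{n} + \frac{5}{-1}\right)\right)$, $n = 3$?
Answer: $5313$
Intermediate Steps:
$C = -11$ ($C = -4 + 3 \left(\left(6 - 2\right) + \left(- \frac{4}{3} + \frac{5}{-1}\right)\right) = -4 + 3 \left(4 + \left(\left(-4\right) \frac{1}{3} + 5 \left(-1\right)\right)\right) = -4 + 3 \left(4 - \frac{19}{3}\right) = -4 + 3 \left(- \frac{7}{3}\right) = -4 - 7 = -11$)
$C \left(-483\right) = \left(-11\right) \left(-483\right) = 5313$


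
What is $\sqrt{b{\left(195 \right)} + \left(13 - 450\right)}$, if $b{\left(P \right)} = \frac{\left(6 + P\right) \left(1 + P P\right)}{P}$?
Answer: $\frac{\sqrt{163756905}}{65} \approx 196.87$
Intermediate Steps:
$b{\left(P \right)} = \frac{\left(1 + P^{2}\right) \left(6 + P\right)}{P}$ ($b{\left(P \right)} = \frac{\left(6 + P\right) \left(1 + P^{2}\right)}{P} = \frac{\left(1 + P^{2}\right) \left(6 + P\right)}{P}$)
$\sqrt{b{\left(195 \right)} + \left(13 - 450\right)} = \sqrt{\left(1 + 195^{2} + 6 \cdot 195 + \frac{6}{195}\right) + \left(13 - 450\right)} = \sqrt{\left(1 + 38025 + 1170 + 6 \cdot \frac{1}{195}\right) + \left(13 - 450\right)} = \sqrt{\left(1 + 38025 + 1170 + \frac{2}{65}\right) - 437} = \sqrt{\frac{2547742}{65} - 437} = \sqrt{\frac{2519337}{65}} = \frac{\sqrt{163756905}}{65}$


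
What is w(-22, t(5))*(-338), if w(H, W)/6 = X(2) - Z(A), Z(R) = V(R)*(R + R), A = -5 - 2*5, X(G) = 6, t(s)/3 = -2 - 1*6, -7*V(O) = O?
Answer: -997776/7 ≈ -1.4254e+5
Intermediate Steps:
V(O) = -O/7
t(s) = -24 (t(s) = 3*(-2 - 1*6) = 3*(-2 - 6) = 3*(-8) = -24)
A = -15 (A = -5 - 10 = -15)
Z(R) = -2*R²/7 (Z(R) = (-R/7)*(R + R) = (-R/7)*(2*R) = -2*R²/7)
w(H, W) = 2952/7 (w(H, W) = 6*(6 - (-2)*(-15)²/7) = 6*(6 - (-2)*225/7) = 6*(6 - 1*(-450/7)) = 6*(6 + 450/7) = 6*(492/7) = 2952/7)
w(-22, t(5))*(-338) = (2952/7)*(-338) = -997776/7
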